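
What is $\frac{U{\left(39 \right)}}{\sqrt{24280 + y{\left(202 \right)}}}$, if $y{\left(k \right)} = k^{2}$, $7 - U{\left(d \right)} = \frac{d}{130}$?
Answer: $\frac{67 \sqrt{16271}}{325420} \approx 0.026263$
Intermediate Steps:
$U{\left(d \right)} = 7 - \frac{d}{130}$
$\frac{U{\left(39 \right)}}{\sqrt{24280 + y{\left(202 \right)}}} = \frac{7 - \frac{3}{10}}{\sqrt{24280 + 202^{2}}} = \frac{7 - \frac{3}{10}}{\sqrt{24280 + 40804}} = \frac{67}{10 \sqrt{65084}} = \frac{67}{10 \cdot 2 \sqrt{16271}} = \frac{67 \frac{\sqrt{16271}}{32542}}{10} = \frac{67 \sqrt{16271}}{325420}$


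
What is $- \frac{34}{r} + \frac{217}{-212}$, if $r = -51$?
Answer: $- \frac{227}{636} \approx -0.35692$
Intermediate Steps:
$- \frac{34}{r} + \frac{217}{-212} = - \frac{34}{-51} + \frac{217}{-212} = \left(-34\right) \left(- \frac{1}{51}\right) + 217 \left(- \frac{1}{212}\right) = \frac{2}{3} - \frac{217}{212} = - \frac{227}{636}$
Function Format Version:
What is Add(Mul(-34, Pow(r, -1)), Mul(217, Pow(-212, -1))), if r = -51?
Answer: Rational(-227, 636) ≈ -0.35692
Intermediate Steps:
Add(Mul(-34, Pow(r, -1)), Mul(217, Pow(-212, -1))) = Add(Mul(-34, Pow(-51, -1)), Mul(217, Pow(-212, -1))) = Add(Mul(-34, Rational(-1, 51)), Mul(217, Rational(-1, 212))) = Add(Rational(2, 3), Rational(-217, 212)) = Rational(-227, 636)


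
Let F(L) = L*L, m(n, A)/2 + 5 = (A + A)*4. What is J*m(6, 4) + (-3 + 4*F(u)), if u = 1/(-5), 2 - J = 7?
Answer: -6821/25 ≈ -272.84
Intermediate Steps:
J = -5 (J = 2 - 1*7 = 2 - 7 = -5)
u = -1/5 ≈ -0.20000
m(n, A) = -10 + 16*A (m(n, A) = -10 + 2*((A + A)*4) = -10 + 2*((2*A)*4) = -10 + 2*(8*A) = -10 + 16*A)
F(L) = L**2
J*m(6, 4) + (-3 + 4*F(u)) = -5*(-10 + 16*4) + (-3 + 4*(-1/5)**2) = -5*(-10 + 64) + (-3 + 4*(1/25)) = -5*54 + (-3 + 4/25) = -270 - 71/25 = -6821/25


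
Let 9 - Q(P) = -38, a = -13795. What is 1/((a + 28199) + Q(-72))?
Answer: 1/14451 ≈ 6.9199e-5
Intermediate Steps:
Q(P) = 47 (Q(P) = 9 - 1*(-38) = 9 + 38 = 47)
1/((a + 28199) + Q(-72)) = 1/((-13795 + 28199) + 47) = 1/(14404 + 47) = 1/14451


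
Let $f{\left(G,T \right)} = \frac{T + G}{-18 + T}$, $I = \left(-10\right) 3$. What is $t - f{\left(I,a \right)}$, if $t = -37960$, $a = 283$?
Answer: $- \frac{10059653}{265} \approx -37961.0$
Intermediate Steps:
$I = -30$
$f{\left(G,T \right)} = \frac{G + T}{-18 + T}$
$t - f{\left(I,a \right)} = -37960 - \frac{-30 + 283}{-18 + 283} = -37960 - \frac{1}{265} \cdot 253 = -37960 - \frac{253}{265} = - \frac{10059653}{265}$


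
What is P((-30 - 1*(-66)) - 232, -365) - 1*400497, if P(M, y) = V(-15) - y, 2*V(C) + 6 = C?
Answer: -800285/2 ≈ -4.0014e+5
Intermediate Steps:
V(C) = -3 + C/2
P(M, y) = -21/2 - y (P(M, y) = (-3 + (1/2)*(-15)) - y = (-3 - 15/2) - y = -21/2 - y)
P((-30 - 1*(-66)) - 232, -365) - 1*400497 = (-21/2 - 1*(-365)) - 1*400497 = (-21/2 + 365) - 400497 = 709/2 - 400497 = -800285/2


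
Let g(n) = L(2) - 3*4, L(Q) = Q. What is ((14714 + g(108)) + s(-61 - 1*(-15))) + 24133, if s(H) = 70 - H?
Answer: 38953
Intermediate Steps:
g(n) = -10 (g(n) = 2 - 3*4 = 2 - 12 = -10)
((14714 + g(108)) + s(-61 - 1*(-15))) + 24133 = ((14714 - 10) + (70 - (-61 - 1*(-15)))) + 24133 = (14704 + (70 - (-61 + 15))) + 24133 = (14704 + (70 - 1*(-46))) + 24133 = (14704 + (70 + 46)) + 24133 = (14704 + 116) + 24133 = 14820 + 24133 = 38953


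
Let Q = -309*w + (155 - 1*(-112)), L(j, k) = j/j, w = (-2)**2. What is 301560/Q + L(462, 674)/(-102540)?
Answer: -10307321123/33120420 ≈ -311.21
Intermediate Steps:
w = 4
L(j, k) = 1
Q = -969 (Q = -309*4 + (155 - 1*(-112)) = -1236 + (155 + 112) = -1236 + 267 = -969)
301560/Q + L(462, 674)/(-102540) = 301560/(-969) + 1/(-102540) = 301560*(-1/969) + 1*(-1/102540) = -100520/323 - 1/102540 = -10307321123/33120420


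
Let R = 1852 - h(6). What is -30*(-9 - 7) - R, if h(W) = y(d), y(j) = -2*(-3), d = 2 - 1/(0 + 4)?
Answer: -1366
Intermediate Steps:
d = 7/4 (d = 2 - 1/4 = 2 - 1*¼ = 2 - ¼ = 7/4 ≈ 1.7500)
y(j) = 6
h(W) = 6
R = 1846 (R = 1852 - 1*6 = 1852 - 6 = 1846)
-30*(-9 - 7) - R = -30*(-9 - 7) - 1*1846 = -30*(-16) - 1846 = 480 - 1846 = -1366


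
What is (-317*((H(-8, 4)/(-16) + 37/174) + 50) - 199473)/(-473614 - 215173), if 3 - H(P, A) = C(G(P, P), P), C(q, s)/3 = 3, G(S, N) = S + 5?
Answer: 149994461/479395752 ≈ 0.31288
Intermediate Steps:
G(S, N) = 5 + S
C(q, s) = 9 (C(q, s) = 3*3 = 9)
H(P, A) = -6 (H(P, A) = 3 - 1*9 = 3 - 9 = -6)
(-317*((H(-8, 4)/(-16) + 37/174) + 50) - 199473)/(-473614 - 215173) = (-317*((-6/(-16) + 37/174) + 50) - 199473)/(-473614 - 215173) = (-317*((-6*(-1/16) + 37*(1/174)) + 50) - 199473)/(-688787) = (-317*((3/8 + 37/174) + 50) - 199473)*(-1/688787) = (-317*(409/696 + 50) - 199473)*(-1/688787) = (-317*35209/696 - 199473)*(-1/688787) = (-11161253/696 - 199473)*(-1/688787) = -149994461/696*(-1/688787) = 149994461/479395752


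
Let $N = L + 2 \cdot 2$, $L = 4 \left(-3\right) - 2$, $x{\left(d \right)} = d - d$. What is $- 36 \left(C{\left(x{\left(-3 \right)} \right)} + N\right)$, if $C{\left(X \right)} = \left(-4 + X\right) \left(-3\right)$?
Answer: $-72$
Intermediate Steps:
$x{\left(d \right)} = 0$
$C{\left(X \right)} = 12 - 3 X$
$L = -14$ ($L = -12 - 2 = -14$)
$N = -10$ ($N = -14 + 2 \cdot 2 = -14 + 4 = -10$)
$- 36 \left(C{\left(x{\left(-3 \right)} \right)} + N\right) = - 36 \left(\left(12 - 0\right) - 10\right) = - 36 \left(\left(12 + 0\right) - 10\right) = - 36 \left(12 - 10\right) = \left(-36\right) 2 = -72$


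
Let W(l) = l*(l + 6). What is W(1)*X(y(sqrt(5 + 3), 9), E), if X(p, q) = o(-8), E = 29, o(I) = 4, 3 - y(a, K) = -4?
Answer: 28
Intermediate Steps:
y(a, K) = 7 (y(a, K) = 3 - 1*(-4) = 3 + 4 = 7)
W(l) = l*(6 + l)
X(p, q) = 4
W(1)*X(y(sqrt(5 + 3), 9), E) = (1*(6 + 1))*4 = (1*7)*4 = 7*4 = 28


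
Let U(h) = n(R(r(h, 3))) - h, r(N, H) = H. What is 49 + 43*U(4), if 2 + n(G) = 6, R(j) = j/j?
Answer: 49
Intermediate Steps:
R(j) = 1
n(G) = 4 (n(G) = -2 + 6 = 4)
U(h) = 4 - h
49 + 43*U(4) = 49 + 43*(4 - 1*4) = 49 + 43*(4 - 4) = 49 + 43*0 = 49 + 0 = 49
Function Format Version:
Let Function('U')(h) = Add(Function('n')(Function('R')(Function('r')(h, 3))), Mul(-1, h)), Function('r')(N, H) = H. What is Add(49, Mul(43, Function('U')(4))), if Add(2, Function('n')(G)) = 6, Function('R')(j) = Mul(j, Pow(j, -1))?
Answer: 49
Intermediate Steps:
Function('R')(j) = 1
Function('n')(G) = 4 (Function('n')(G) = Add(-2, 6) = 4)
Function('U')(h) = Add(4, Mul(-1, h))
Add(49, Mul(43, Function('U')(4))) = Add(49, Mul(43, Add(4, Mul(-1, 4)))) = Add(49, Mul(43, Add(4, -4))) = Add(49, Mul(43, 0)) = Add(49, 0) = 49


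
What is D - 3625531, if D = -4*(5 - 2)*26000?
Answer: -3937531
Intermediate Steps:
D = -312000 (D = -4*3*26000 = -12*26000 = -312000)
D - 3625531 = -312000 - 3625531 = -3937531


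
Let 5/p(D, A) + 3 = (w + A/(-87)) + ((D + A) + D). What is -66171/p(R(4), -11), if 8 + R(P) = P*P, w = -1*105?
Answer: 39482030/29 ≈ 1.3615e+6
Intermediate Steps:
w = -105
R(P) = -8 + P² (R(P) = -8 + P*P = -8 + P²)
p(D, A) = 5/(-108 + 2*D + 86*A/87) (p(D, A) = 5/(-3 + ((-105 + A/(-87)) + ((D + A) + D))) = 5/(-3 + ((-105 + A*(-1/87)) + ((A + D) + D))) = 5/(-3 + ((-105 - A/87) + (A + 2*D))) = 5/(-3 + (-105 + 2*D + 86*A/87)) = 5/(-108 + 2*D + 86*A/87))
-66171/p(R(4), -11) = -(-228113494/145 + 132342*(-8 + 4²)/5) = -(-228113494/145 + 132342*(-8 + 16)/5) = -66171/(435/(2*(-4698 - 473 + 87*8))) = -66171/(435/(2*(-4698 - 473 + 696))) = -66171/((435/2)/(-4475)) = -66171/((435/2)*(-1/4475)) = -66171/(-87/1790) = -66171*(-1790/87) = 39482030/29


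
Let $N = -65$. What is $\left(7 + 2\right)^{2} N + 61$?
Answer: $-5204$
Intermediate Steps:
$\left(7 + 2\right)^{2} N + 61 = \left(7 + 2\right)^{2} \left(-65\right) + 61 = 9^{2} \left(-65\right) + 61 = 81 \left(-65\right) + 61 = -5265 + 61 = -5204$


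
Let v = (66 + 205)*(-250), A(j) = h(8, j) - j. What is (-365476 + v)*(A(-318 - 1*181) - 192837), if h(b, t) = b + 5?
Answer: 83320190450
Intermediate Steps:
h(b, t) = 5 + b
A(j) = 13 - j (A(j) = (5 + 8) - j = 13 - j)
v = -67750 (v = 271*(-250) = -67750)
(-365476 + v)*(A(-318 - 1*181) - 192837) = (-365476 - 67750)*((13 - (-318 - 1*181)) - 192837) = -433226*((13 - (-318 - 181)) - 192837) = -433226*((13 - 1*(-499)) - 192837) = -433226*((13 + 499) - 192837) = -433226*(512 - 192837) = -433226*(-192325) = 83320190450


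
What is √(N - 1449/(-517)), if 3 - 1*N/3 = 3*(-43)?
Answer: 3*√11843953/517 ≈ 19.970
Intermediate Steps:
N = 396 (N = 9 - 9*(-43) = 9 - 3*(-129) = 9 + 387 = 396)
√(N - 1449/(-517)) = √(396 - 1449/(-517)) = √(396 - 1449*(-1/517)) = √(396 + 1449/517) = √(206181/517) = 3*√11843953/517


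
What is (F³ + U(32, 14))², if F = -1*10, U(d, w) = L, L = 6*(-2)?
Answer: 1024144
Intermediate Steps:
L = -12
U(d, w) = -12
F = -10
(F³ + U(32, 14))² = ((-10)³ - 12)² = (-1000 - 12)² = (-1012)² = 1024144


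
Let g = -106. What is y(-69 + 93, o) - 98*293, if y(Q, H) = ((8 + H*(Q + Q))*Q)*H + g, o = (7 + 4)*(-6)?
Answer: 4976620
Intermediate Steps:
o = -66 (o = 11*(-6) = -66)
y(Q, H) = -106 + H*Q*(8 + 2*H*Q) (y(Q, H) = ((8 + H*(Q + Q))*Q)*H - 106 = ((8 + H*(2*Q))*Q)*H - 106 = ((8 + 2*H*Q)*Q)*H - 106 = (Q*(8 + 2*H*Q))*H - 106 = H*Q*(8 + 2*H*Q) - 106 = -106 + H*Q*(8 + 2*H*Q))
y(-69 + 93, o) - 98*293 = (-106 + 2*(-66)²*(-69 + 93)² + 8*(-66)*(-69 + 93)) - 98*293 = (-106 + 2*4356*24² + 8*(-66)*24) - 1*28714 = (-106 + 2*4356*576 - 12672) - 28714 = (-106 + 5018112 - 12672) - 28714 = 5005334 - 28714 = 4976620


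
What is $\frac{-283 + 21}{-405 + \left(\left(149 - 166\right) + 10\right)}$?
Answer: $\frac{131}{206} \approx 0.63592$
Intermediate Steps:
$\frac{-283 + 21}{-405 + \left(\left(149 - 166\right) + 10\right)} = - \frac{262}{-405 + \left(-17 + 10\right)} = - \frac{262}{-405 - 7} = - \frac{262}{-412} = \left(-262\right) \left(- \frac{1}{412}\right) = \frac{131}{206}$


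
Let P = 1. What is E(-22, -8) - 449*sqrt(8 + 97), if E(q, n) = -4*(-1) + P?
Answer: 5 - 449*sqrt(105) ≈ -4595.9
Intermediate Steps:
E(q, n) = 5 (E(q, n) = -4*(-1) + 1 = 4 + 1 = 5)
E(-22, -8) - 449*sqrt(8 + 97) = 5 - 449*sqrt(8 + 97) = 5 - 449*sqrt(105)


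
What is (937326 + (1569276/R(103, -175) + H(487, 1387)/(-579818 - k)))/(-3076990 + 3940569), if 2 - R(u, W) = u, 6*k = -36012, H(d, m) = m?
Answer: 53422642440313/50049080193864 ≈ 1.0674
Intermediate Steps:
k = -6002 (k = (⅙)*(-36012) = -6002)
R(u, W) = 2 - u
(937326 + (1569276/R(103, -175) + H(487, 1387)/(-579818 - k)))/(-3076990 + 3940569) = (937326 + (1569276/(2 - 1*103) + 1387/(-579818 - 1*(-6002))))/(-3076990 + 3940569) = (937326 + (1569276/(2 - 103) + 1387/(-579818 + 6002)))/863579 = (937326 + (1569276/(-101) + 1387/(-573816)))*(1/863579) = (937326 + (1569276*(-1/101) + 1387*(-1/573816)))*(1/863579) = (937326 + (-1569276/101 - 1387/573816))*(1/863579) = (937326 - 900475817303/57955416)*(1/863579) = (53422642440313/57955416)*(1/863579) = 53422642440313/50049080193864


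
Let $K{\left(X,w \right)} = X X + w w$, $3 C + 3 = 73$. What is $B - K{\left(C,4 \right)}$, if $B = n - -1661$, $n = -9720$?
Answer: $- \frac{77575}{9} \approx -8619.4$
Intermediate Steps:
$C = \frac{70}{3}$ ($C = -1 + \frac{1}{3} \cdot 73 = -1 + \frac{73}{3} = \frac{70}{3} \approx 23.333$)
$K{\left(X,w \right)} = X^{2} + w^{2}$
$B = -8059$ ($B = -9720 - -1661 = -9720 + 1661 = -8059$)
$B - K{\left(C,4 \right)} = -8059 - \left(\left(\frac{70}{3}\right)^{2} + 4^{2}\right) = -8059 - \left(\frac{4900}{9} + 16\right) = -8059 - \frac{5044}{9} = - \frac{77575}{9}$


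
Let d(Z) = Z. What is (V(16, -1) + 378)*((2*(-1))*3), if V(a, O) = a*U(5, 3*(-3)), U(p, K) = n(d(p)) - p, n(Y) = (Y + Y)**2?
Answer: -11388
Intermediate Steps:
n(Y) = 4*Y**2 (n(Y) = (2*Y)**2 = 4*Y**2)
U(p, K) = -p + 4*p**2 (U(p, K) = 4*p**2 - p = -p + 4*p**2)
V(a, O) = 95*a (V(a, O) = a*(5*(-1 + 4*5)) = a*(5*(-1 + 20)) = a*(5*19) = a*95 = 95*a)
(V(16, -1) + 378)*((2*(-1))*3) = (95*16 + 378)*((2*(-1))*3) = (1520 + 378)*(-2*3) = 1898*(-6) = -11388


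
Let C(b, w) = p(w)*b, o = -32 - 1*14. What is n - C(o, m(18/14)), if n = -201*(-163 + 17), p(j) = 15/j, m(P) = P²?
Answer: 803612/27 ≈ 29763.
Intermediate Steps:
n = 29346 (n = -201*(-146) = 29346)
o = -46 (o = -32 - 14 = -46)
C(b, w) = 15*b/w (C(b, w) = (15/w)*b = 15*b/w)
n - C(o, m(18/14)) = 29346 - 15*(-46)/((18/14)²) = 29346 - 15*(-46)/((18*(1/14))²) = 29346 - 15*(-46)/((9/7)²) = 29346 - 15*(-46)/81/49 = 29346 - 15*(-46)*49/81 = 29346 - 1*(-11270/27) = 29346 + 11270/27 = 803612/27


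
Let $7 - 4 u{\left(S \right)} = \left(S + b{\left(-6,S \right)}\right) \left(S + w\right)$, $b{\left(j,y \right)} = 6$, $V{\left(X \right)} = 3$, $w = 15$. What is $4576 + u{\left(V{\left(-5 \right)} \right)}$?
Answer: $\frac{18149}{4} \approx 4537.3$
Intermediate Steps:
$u{\left(S \right)} = \frac{7}{4} - \frac{\left(6 + S\right) \left(15 + S\right)}{4}$ ($u{\left(S \right)} = \frac{7}{4} - \frac{\left(S + 6\right) \left(S + 15\right)}{4} = \frac{7}{4} - \frac{\left(6 + S\right) \left(15 + S\right)}{4}$)
$4576 + u{\left(V{\left(-5 \right)} \right)} = 4576 - \left(\frac{73}{2} + \frac{9}{4}\right) = 4576 - \frac{155}{4} = \frac{18149}{4}$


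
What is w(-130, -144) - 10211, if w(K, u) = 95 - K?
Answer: -9986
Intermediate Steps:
w(-130, -144) - 10211 = (95 - 1*(-130)) - 10211 = (95 + 130) - 10211 = 225 - 10211 = -9986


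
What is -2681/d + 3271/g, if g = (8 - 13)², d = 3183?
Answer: 10344568/79575 ≈ 130.00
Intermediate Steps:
g = 25 (g = (-5)² = 25)
-2681/d + 3271/g = -2681/3183 + 3271/25 = 10344568/79575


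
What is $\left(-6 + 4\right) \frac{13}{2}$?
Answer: $-13$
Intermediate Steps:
$\left(-6 + 4\right) \frac{13}{2} = - 2 \cdot 13 \cdot \frac{1}{2} = \left(-2\right) \frac{13}{2} = -13$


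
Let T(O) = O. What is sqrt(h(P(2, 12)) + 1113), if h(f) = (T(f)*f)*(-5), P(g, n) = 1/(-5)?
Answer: 2*sqrt(6955)/5 ≈ 33.359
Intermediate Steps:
P(g, n) = -1/5 (P(g, n) = 1*(-1/5) = -1/5)
h(f) = -5*f**2 (h(f) = (f*f)*(-5) = f**2*(-5) = -5*f**2)
sqrt(h(P(2, 12)) + 1113) = sqrt(-5*(-1/5)**2 + 1113) = sqrt(-5*1/25 + 1113) = sqrt(-1/5 + 1113) = sqrt(5564/5) = 2*sqrt(6955)/5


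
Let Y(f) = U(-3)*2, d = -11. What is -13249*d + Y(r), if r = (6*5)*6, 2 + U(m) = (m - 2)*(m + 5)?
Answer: 145715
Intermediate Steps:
U(m) = -2 + (-2 + m)*(5 + m) (U(m) = -2 + (m - 2)*(m + 5) = -2 + (-2 + m)*(5 + m))
r = 180 (r = 30*6 = 180)
Y(f) = -24 (Y(f) = (-12 + (-3)**2 + 3*(-3))*2 = (-12 + 9 - 9)*2 = -12*2 = -24)
-13249*d + Y(r) = -13249*(-11) - 24 = 145739 - 24 = 145715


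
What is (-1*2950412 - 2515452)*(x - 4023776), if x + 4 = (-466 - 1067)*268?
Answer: 24239051675136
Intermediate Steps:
x = -410848 (x = -4 + (-466 - 1067)*268 = -4 - 1533*268 = -4 - 410844 = -410848)
(-1*2950412 - 2515452)*(x - 4023776) = (-1*2950412 - 2515452)*(-410848 - 4023776) = (-2950412 - 2515452)*(-4434624) = -5465864*(-4434624) = 24239051675136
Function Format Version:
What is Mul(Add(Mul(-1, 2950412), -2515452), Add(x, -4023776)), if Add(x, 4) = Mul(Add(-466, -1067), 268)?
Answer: 24239051675136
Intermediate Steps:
x = -410848 (x = Add(-4, Mul(Add(-466, -1067), 268)) = Add(-4, Mul(-1533, 268)) = Add(-4, -410844) = -410848)
Mul(Add(Mul(-1, 2950412), -2515452), Add(x, -4023776)) = Mul(Add(Mul(-1, 2950412), -2515452), Add(-410848, -4023776)) = Mul(Add(-2950412, -2515452), -4434624) = Mul(-5465864, -4434624) = 24239051675136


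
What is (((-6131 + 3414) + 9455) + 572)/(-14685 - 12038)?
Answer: -7310/26723 ≈ -0.27355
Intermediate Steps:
(((-6131 + 3414) + 9455) + 572)/(-14685 - 12038) = ((-2717 + 9455) + 572)/(-26723) = (6738 + 572)*(-1/26723) = 7310*(-1/26723) = -7310/26723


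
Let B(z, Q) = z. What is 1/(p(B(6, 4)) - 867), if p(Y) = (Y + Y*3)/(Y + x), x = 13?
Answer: -19/16449 ≈ -0.0011551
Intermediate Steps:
p(Y) = 4*Y/(13 + Y) (p(Y) = (Y + Y*3)/(Y + 13) = (Y + 3*Y)/(13 + Y) = (4*Y)/(13 + Y) = 4*Y/(13 + Y))
1/(p(B(6, 4)) - 867) = 1/(4*6/(13 + 6) - 867) = 1/(4*6/19 - 867) = 1/(4*6*(1/19) - 867) = 1/(24/19 - 867) = 1/(-16449/19) = -19/16449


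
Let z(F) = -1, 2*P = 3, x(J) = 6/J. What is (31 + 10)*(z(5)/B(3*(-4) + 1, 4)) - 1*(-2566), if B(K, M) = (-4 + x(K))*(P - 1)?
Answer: 64601/25 ≈ 2584.0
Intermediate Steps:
P = 3/2 (P = (½)*3 = 3/2 ≈ 1.5000)
B(K, M) = -2 + 3/K (B(K, M) = (-4 + 6/K)*(3/2 - 1) = (-4 + 6/K)*(½) = -2 + 3/K)
(31 + 10)*(z(5)/B(3*(-4) + 1, 4)) - 1*(-2566) = (31 + 10)*(-1/(-2 + 3/(3*(-4) + 1))) - 1*(-2566) = 41*(-1/(-2 + 3/(-12 + 1))) + 2566 = 41*(-1/(-2 + 3/(-11))) + 2566 = 41*(-1/(-2 + 3*(-1/11))) + 2566 = 41*(-1/(-2 - 3/11)) + 2566 = 41*(-1/(-25/11)) + 2566 = 41*(-1*(-11/25)) + 2566 = 41*(11/25) + 2566 = 451/25 + 2566 = 64601/25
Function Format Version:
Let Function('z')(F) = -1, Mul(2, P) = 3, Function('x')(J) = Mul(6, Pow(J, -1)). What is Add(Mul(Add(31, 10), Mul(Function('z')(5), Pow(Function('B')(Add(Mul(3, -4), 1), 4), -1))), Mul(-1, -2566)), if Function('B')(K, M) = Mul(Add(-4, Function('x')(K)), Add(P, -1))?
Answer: Rational(64601, 25) ≈ 2584.0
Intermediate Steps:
P = Rational(3, 2) (P = Mul(Rational(1, 2), 3) = Rational(3, 2) ≈ 1.5000)
Function('B')(K, M) = Add(-2, Mul(3, Pow(K, -1))) (Function('B')(K, M) = Mul(Add(-4, Mul(6, Pow(K, -1))), Add(Rational(3, 2), -1)) = Mul(Add(-4, Mul(6, Pow(K, -1))), Rational(1, 2)) = Add(-2, Mul(3, Pow(K, -1))))
Add(Mul(Add(31, 10), Mul(Function('z')(5), Pow(Function('B')(Add(Mul(3, -4), 1), 4), -1))), Mul(-1, -2566)) = Add(Mul(Add(31, 10), Mul(-1, Pow(Add(-2, Mul(3, Pow(Add(Mul(3, -4), 1), -1))), -1))), Mul(-1, -2566)) = Add(Mul(41, Mul(-1, Pow(Add(-2, Mul(3, Pow(Add(-12, 1), -1))), -1))), 2566) = Add(Mul(41, Mul(-1, Pow(Add(-2, Mul(3, Pow(-11, -1))), -1))), 2566) = Add(Mul(41, Mul(-1, Pow(Add(-2, Mul(3, Rational(-1, 11))), -1))), 2566) = Add(Mul(41, Mul(-1, Pow(Add(-2, Rational(-3, 11)), -1))), 2566) = Add(Mul(41, Mul(-1, Pow(Rational(-25, 11), -1))), 2566) = Add(Mul(41, Mul(-1, Rational(-11, 25))), 2566) = Add(Mul(41, Rational(11, 25)), 2566) = Add(Rational(451, 25), 2566) = Rational(64601, 25)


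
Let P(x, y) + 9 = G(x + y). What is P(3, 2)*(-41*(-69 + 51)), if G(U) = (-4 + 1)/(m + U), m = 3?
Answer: -27675/4 ≈ -6918.8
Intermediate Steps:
G(U) = -3/(3 + U) (G(U) = (-4 + 1)/(3 + U) = -3/(3 + U))
P(x, y) = -9 - 3/(3 + x + y) (P(x, y) = -9 - 3/(3 + (x + y)) = -9 - 3/(3 + x + y))
P(3, 2)*(-41*(-69 + 51)) = (3*(-10 - 3*3 - 3*2)/(3 + 3 + 2))*(-41*(-69 + 51)) = (3*(-10 - 9 - 6)/8)*(-41*(-18)) = (3*(⅛)*(-25))*738 = -75/8*738 = -27675/4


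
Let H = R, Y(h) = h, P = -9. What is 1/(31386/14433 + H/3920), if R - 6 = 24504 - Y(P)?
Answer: 18859120/158971949 ≈ 0.11863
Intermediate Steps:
R = 24519 (R = 6 + (24504 - 1*(-9)) = 6 + (24504 + 9) = 6 + 24513 = 24519)
H = 24519
1/(31386/14433 + H/3920) = 1/(31386/14433 + 24519/3920) = 1/(31386*(1/14433) + 24519*(1/3920)) = 1/(10462/4811 + 24519/3920) = 1/(158971949/18859120) = 18859120/158971949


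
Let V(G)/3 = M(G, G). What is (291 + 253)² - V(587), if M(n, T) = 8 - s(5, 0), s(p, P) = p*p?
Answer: 295987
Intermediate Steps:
s(p, P) = p²
M(n, T) = -17 (M(n, T) = 8 - 1*5² = 8 - 1*25 = 8 - 25 = -17)
V(G) = -51 (V(G) = 3*(-17) = -51)
(291 + 253)² - V(587) = (291 + 253)² - 1*(-51) = 544² + 51 = 295936 + 51 = 295987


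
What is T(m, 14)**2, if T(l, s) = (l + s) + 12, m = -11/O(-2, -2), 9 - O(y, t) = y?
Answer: 625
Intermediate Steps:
O(y, t) = 9 - y
m = -1 (m = -11/(9 - 1*(-2)) = -11/(9 + 2) = -11/11 = -11*1/11 = -1)
T(l, s) = 12 + l + s
T(m, 14)**2 = (12 - 1 + 14)**2 = 25**2 = 625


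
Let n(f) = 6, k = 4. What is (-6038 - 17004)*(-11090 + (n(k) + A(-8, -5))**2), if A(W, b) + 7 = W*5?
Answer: 216802178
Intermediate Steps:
A(W, b) = -7 + 5*W (A(W, b) = -7 + W*5 = -7 + 5*W)
(-6038 - 17004)*(-11090 + (n(k) + A(-8, -5))**2) = (-6038 - 17004)*(-11090 + (6 + (-7 + 5*(-8)))**2) = -23042*(-11090 + (6 + (-7 - 40))**2) = -23042*(-11090 + (6 - 47)**2) = -23042*(-11090 + (-41)**2) = -23042*(-11090 + 1681) = -23042*(-9409) = 216802178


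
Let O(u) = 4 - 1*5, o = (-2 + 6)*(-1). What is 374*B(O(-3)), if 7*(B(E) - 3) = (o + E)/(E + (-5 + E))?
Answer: 56848/49 ≈ 1160.2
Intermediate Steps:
o = -4 (o = 4*(-1) = -4)
O(u) = -1 (O(u) = 4 - 5 = -1)
B(E) = 3 + (-4 + E)/(7*(-5 + 2*E)) (B(E) = 3 + ((-4 + E)/(E + (-5 + E)))/7 = 3 + ((-4 + E)/(-5 + 2*E))/7 = 3 + (-4 + E)/(7*(-5 + 2*E)))
374*B(O(-3)) = 374*((-109 + 43*(-1))/(7*(-5 + 2*(-1)))) = 374*((-109 - 43)/(7*(-5 - 2))) = 374*((1/7)*(-152)/(-7)) = 374*((1/7)*(-1/7)*(-152)) = 374*(152/49) = 56848/49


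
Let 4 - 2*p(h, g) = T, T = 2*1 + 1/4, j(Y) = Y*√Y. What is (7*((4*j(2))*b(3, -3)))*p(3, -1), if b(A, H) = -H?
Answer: 147*√2 ≈ 207.89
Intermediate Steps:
j(Y) = Y^(3/2)
T = 9/4 (T = 2 + ¼ = 9/4 ≈ 2.2500)
p(h, g) = 7/8 (p(h, g) = 2 - ½*9/4 = 2 - 9/8 = 7/8)
(7*((4*j(2))*b(3, -3)))*p(3, -1) = (7*((4*2^(3/2))*(-1*(-3))))*(7/8) = (7*((4*(2*√2))*3))*(7/8) = (7*((8*√2)*3))*(7/8) = (7*(24*√2))*(7/8) = (168*√2)*(7/8) = 147*√2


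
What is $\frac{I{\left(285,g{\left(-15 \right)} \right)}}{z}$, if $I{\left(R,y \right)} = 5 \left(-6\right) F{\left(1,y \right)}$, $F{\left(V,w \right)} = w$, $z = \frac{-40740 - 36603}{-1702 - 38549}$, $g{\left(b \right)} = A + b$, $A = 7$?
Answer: $\frac{3220080}{25781} \approx 124.9$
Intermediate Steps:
$g{\left(b \right)} = 7 + b$
$z = \frac{25781}{13417}$ ($z = - \frac{77343}{-40251} = \left(-77343\right) \left(- \frac{1}{40251}\right) = \frac{25781}{13417} \approx 1.9215$)
$I{\left(R,y \right)} = - 30 y$ ($I{\left(R,y \right)} = 5 \left(-6\right) y = - 30 y$)
$\frac{I{\left(285,g{\left(-15 \right)} \right)}}{z} = \frac{\left(-30\right) \left(7 - 15\right)}{\frac{25781}{13417}} = \left(-30\right) \left(-8\right) \frac{13417}{25781} = 240 \cdot \frac{13417}{25781} = \frac{3220080}{25781}$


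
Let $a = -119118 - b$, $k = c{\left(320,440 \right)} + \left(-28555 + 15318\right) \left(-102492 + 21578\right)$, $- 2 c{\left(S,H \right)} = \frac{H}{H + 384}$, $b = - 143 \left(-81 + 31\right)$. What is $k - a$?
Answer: $\frac{220664086461}{206} \approx 1.0712 \cdot 10^{9}$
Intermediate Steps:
$b = 7150$ ($b = \left(-143\right) \left(-50\right) = 7150$)
$c{\left(S,H \right)} = - \frac{H}{2 \left(384 + H\right)}$ ($c{\left(S,H \right)} = - \frac{H \frac{1}{H + 384}}{2} = - \frac{H \frac{1}{384 + H}}{2} = - \frac{H}{2 \left(384 + H\right)}$)
$k = \frac{220638075253}{206}$ ($k = \left(-1\right) 440 \frac{1}{768 + 2 \cdot 440} + \left(-28555 + 15318\right) \left(-102492 + 21578\right) = \left(-1\right) 440 \frac{1}{768 + 880} - -1071058618 = \left(-1\right) 440 \cdot \frac{1}{1648} + 1071058618 = - \frac{55}{206} + 1071058618 = \frac{220638075253}{206} \approx 1.0711 \cdot 10^{9}$)
$a = -126268$ ($a = -119118 - 7150 = -126268$)
$k - a = \frac{220638075253}{206} - -126268 = \frac{220638075253}{206} + 126268 = \frac{220664086461}{206}$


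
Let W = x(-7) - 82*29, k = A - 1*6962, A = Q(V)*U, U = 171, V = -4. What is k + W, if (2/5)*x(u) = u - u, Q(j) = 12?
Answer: -7288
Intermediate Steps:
A = 2052 (A = 12*171 = 2052)
k = -4910 (k = 2052 - 1*6962 = 2052 - 6962 = -4910)
x(u) = 0 (x(u) = 5*(u - u)/2 = (5/2)*0 = 0)
W = -2378 (W = 0 - 82*29 = 0 - 2378 = -2378)
k + W = -4910 - 2378 = -7288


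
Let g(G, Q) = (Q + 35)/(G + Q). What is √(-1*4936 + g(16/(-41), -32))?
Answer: I*√544075873/332 ≈ 70.257*I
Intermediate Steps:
g(G, Q) = (35 + Q)/(G + Q)
√(-1*4936 + g(16/(-41), -32)) = √(-1*4936 + (35 - 32)/(16/(-41) - 32)) = √(-4936 + 3/(16*(-1/41) - 32)) = √(-4936 + 3/(-16/41 - 32)) = √(-4936 + 3/(-1328/41)) = √(-4936 - 41/1328*3) = √(-4936 - 123/1328) = √(-6555131/1328) = I*√544075873/332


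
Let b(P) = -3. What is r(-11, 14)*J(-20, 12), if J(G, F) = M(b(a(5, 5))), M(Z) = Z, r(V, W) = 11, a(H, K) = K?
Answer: -33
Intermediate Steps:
J(G, F) = -3
r(-11, 14)*J(-20, 12) = 11*(-3) = -33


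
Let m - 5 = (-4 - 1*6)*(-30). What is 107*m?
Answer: 32635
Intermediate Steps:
m = 305 (m = 5 + (-4 - 1*6)*(-30) = 5 + (-4 - 6)*(-30) = 5 - 10*(-30) = 5 + 300 = 305)
107*m = 107*305 = 32635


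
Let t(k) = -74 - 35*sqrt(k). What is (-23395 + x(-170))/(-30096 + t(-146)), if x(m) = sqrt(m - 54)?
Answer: 2016649/2601165 - 4*sqrt(511)/13005825 - 4679*I*sqrt(146)/5202330 - 1724*I*sqrt(14)/13005825 ≈ 0.77528 - 0.011364*I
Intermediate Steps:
x(m) = sqrt(-54 + m)
(-23395 + x(-170))/(-30096 + t(-146)) = (-23395 + sqrt(-54 - 170))/(-30096 + (-74 - 35*I*sqrt(146))) = (-23395 + sqrt(-224))/(-30096 + (-74 - 35*I*sqrt(146))) = (-23395 + 4*I*sqrt(14))/(-30096 + (-74 - 35*I*sqrt(146))) = (-23395 + 4*I*sqrt(14))/(-30170 - 35*I*sqrt(146))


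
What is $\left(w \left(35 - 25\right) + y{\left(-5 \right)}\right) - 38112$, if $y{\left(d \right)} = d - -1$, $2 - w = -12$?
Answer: $-37976$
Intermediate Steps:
$w = 14$ ($w = 2 - -12 = 2 + 12 = 14$)
$y{\left(d \right)} = 1 + d$ ($y{\left(d \right)} = d + 1 = 1 + d$)
$\left(w \left(35 - 25\right) + y{\left(-5 \right)}\right) - 38112 = \left(14 \left(35 - 25\right) + \left(1 - 5\right)\right) - 38112 = \left(14 \left(35 - 25\right) - 4\right) - 38112 = \left(14 \cdot 10 - 4\right) - 38112 = \left(140 - 4\right) - 38112 = 136 - 38112 = -37976$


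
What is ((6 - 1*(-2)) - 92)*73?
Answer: -6132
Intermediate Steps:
((6 - 1*(-2)) - 92)*73 = ((6 + 2) - 92)*73 = (8 - 92)*73 = -84*73 = -6132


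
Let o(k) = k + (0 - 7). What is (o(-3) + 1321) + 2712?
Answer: 4023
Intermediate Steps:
o(k) = -7 + k (o(k) = k - 7 = -7 + k)
(o(-3) + 1321) + 2712 = ((-7 - 3) + 1321) + 2712 = (-10 + 1321) + 2712 = 1311 + 2712 = 4023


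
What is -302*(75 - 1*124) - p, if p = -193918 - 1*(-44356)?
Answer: 164360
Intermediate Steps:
p = -149562 (p = -193918 + 44356 = -149562)
-302*(75 - 1*124) - p = -302*(75 - 1*124) - 1*(-149562) = -302*(75 - 124) + 149562 = -302*(-49) + 149562 = 14798 + 149562 = 164360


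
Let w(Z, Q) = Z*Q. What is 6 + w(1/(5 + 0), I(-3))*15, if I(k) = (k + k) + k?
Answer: -21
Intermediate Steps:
I(k) = 3*k (I(k) = 2*k + k = 3*k)
w(Z, Q) = Q*Z
6 + w(1/(5 + 0), I(-3))*15 = 6 + ((3*(-3))/(5 + 0))*15 = 6 - 9/5*15 = 6 - 27 = -21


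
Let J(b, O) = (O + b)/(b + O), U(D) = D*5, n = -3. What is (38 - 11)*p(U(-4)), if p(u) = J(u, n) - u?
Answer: 567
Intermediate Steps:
U(D) = 5*D
J(b, O) = 1 (J(b, O) = (O + b)/(O + b) = 1)
p(u) = 1 - u
(38 - 11)*p(U(-4)) = (38 - 11)*(1 - 5*(-4)) = 27*(1 - 1*(-20)) = 27*(1 + 20) = 27*21 = 567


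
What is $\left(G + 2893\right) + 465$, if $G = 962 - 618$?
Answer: $3702$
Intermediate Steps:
$G = 344$
$\left(G + 2893\right) + 465 = \left(344 + 2893\right) + 465 = 3237 + 465 = 3702$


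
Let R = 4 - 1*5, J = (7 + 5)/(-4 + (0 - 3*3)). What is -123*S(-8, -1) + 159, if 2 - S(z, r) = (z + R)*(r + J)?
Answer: 26544/13 ≈ 2041.8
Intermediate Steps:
J = -12/13 (J = 12/(-4 + (0 - 9)) = 12/(-4 - 9) = 12/(-13) = 12*(-1/13) = -12/13 ≈ -0.92308)
R = -1 (R = 4 - 5 = -1)
S(z, r) = 2 - (-1 + z)*(-12/13 + r) (S(z, r) = 2 - (z - 1)*(r - 12/13) = 2 - (-1 + z)*(-12/13 + r))
-123*S(-8, -1) + 159 = -123*(14/13 - 1 + (12/13)*(-8) - 1*(-1)*(-8)) + 159 = -123*(14/13 - 1 - 96/13 - 8) + 159 = -123*(-199/13) + 159 = 24477/13 + 159 = 26544/13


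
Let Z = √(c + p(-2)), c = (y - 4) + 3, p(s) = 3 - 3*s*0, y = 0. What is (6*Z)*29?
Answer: 174*√2 ≈ 246.07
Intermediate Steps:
p(s) = 3 (p(s) = 3 - 3*0 = 3 + 0 = 3)
c = -1 (c = (0 - 4) + 3 = -4 + 3 = -1)
Z = √2 (Z = √(-1 + 3) = √2 ≈ 1.4142)
(6*Z)*29 = (6*√2)*29 = 174*√2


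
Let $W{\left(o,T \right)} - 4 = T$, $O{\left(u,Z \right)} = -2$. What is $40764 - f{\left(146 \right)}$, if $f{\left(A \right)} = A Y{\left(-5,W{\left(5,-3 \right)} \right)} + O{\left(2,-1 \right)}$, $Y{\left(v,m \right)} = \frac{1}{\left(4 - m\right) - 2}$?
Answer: $40620$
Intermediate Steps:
$W{\left(o,T \right)} = 4 + T$
$Y{\left(v,m \right)} = \frac{1}{2 - m}$
$f{\left(A \right)} = -2 + A$ ($f{\left(A \right)} = A \left(- \frac{1}{-2 + \left(4 - 3\right)}\right) - 2 = A \left(- \frac{1}{-2 + 1}\right) - 2 = A \left(- \frac{1}{-1}\right) - 2 = A \left(\left(-1\right) \left(-1\right)\right) - 2 = A 1 - 2 = A - 2 = -2 + A$)
$40764 - f{\left(146 \right)} = 40764 - \left(-2 + 146\right) = 40764 - 144 = 40620$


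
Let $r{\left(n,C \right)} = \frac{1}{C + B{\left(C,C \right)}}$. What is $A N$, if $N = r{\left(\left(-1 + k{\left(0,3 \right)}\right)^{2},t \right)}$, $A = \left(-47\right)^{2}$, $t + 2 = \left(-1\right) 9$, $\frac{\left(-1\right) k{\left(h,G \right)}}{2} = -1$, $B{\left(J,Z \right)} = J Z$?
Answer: $\frac{2209}{110} \approx 20.082$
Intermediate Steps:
$k{\left(h,G \right)} = 2$ ($k{\left(h,G \right)} = \left(-2\right) \left(-1\right) = 2$)
$t = -11$ ($t = -2 - 9 = -11$)
$A = 2209$
$r{\left(n,C \right)} = \frac{1}{C + C^{2}}$ ($r{\left(n,C \right)} = \frac{1}{C + C C} = \frac{1}{C + C^{2}}$)
$N = \frac{1}{110}$ ($N = \frac{1}{\left(-11\right) \left(1 - 11\right)} = - \frac{1}{11 \left(-10\right)} = \left(- \frac{1}{11}\right) \left(- \frac{1}{10}\right) = \frac{1}{110} \approx 0.0090909$)
$A N = 2209 \cdot \frac{1}{110} = \frac{2209}{110}$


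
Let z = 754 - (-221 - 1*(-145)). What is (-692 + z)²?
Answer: 19044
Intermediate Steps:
z = 830 (z = 754 - (-221 + 145) = 754 - 1*(-76) = 754 + 76 = 830)
(-692 + z)² = (-692 + 830)² = 138² = 19044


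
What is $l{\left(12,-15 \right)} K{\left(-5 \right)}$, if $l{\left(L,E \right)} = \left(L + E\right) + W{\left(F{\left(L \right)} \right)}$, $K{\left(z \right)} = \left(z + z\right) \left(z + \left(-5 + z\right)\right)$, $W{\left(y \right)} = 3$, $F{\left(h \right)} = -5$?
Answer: $0$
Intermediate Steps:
$K{\left(z \right)} = 2 z \left(-5 + 2 z\right)$
$l{\left(L,E \right)} = 3 + E + L$ ($l{\left(L,E \right)} = \left(L + E\right) + 3 = \left(E + L\right) + 3 = 3 + E + L$)
$l{\left(12,-15 \right)} K{\left(-5 \right)} = \left(3 - 15 + 12\right) 2 \left(-5\right) \left(-5 + 2 \left(-5\right)\right) = 0 \cdot 2 \left(-5\right) \left(-5 - 10\right) = 0 \cdot 2 \left(-5\right) \left(-15\right) = 0 \cdot 150 = 0$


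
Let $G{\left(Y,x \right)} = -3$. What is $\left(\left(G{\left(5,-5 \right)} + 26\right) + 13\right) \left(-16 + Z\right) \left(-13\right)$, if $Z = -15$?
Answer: $14508$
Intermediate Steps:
$\left(\left(G{\left(5,-5 \right)} + 26\right) + 13\right) \left(-16 + Z\right) \left(-13\right) = \left(\left(-3 + 26\right) + 13\right) \left(-16 - 15\right) \left(-13\right) = \left(23 + 13\right) \left(-31\right) \left(-13\right) = 36 \left(-31\right) \left(-13\right) = \left(-1116\right) \left(-13\right) = 14508$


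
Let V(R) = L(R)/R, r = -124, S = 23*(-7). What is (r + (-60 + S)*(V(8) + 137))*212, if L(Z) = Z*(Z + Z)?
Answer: -7194644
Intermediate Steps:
L(Z) = 2*Z² (L(Z) = Z*(2*Z) = 2*Z²)
S = -161
V(R) = 2*R (V(R) = (2*R²)/R = 2*R)
(r + (-60 + S)*(V(8) + 137))*212 = (-124 + (-60 - 161)*(2*8 + 137))*212 = (-124 - 221*(16 + 137))*212 = (-124 - 221*153)*212 = (-124 - 33813)*212 = -33937*212 = -7194644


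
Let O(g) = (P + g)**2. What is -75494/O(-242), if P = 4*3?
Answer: -37747/26450 ≈ -1.4271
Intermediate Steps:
P = 12
O(g) = (12 + g)**2
-75494/O(-242) = -75494/(12 - 242)**2 = -75494/((-230)**2) = -75494/52900 = -75494*1/52900 = -37747/26450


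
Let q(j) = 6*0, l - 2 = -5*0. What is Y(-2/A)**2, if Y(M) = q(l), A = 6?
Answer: 0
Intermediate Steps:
l = 2 (l = 2 - 5*0 = 2 + 0 = 2)
q(j) = 0
Y(M) = 0
Y(-2/A)**2 = 0**2 = 0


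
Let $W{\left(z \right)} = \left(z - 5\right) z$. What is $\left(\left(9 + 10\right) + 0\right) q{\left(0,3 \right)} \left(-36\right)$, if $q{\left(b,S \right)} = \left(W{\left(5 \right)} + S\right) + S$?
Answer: $-4104$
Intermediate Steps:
$W{\left(z \right)} = z \left(-5 + z\right)$ ($W{\left(z \right)} = \left(-5 + z\right) z = z \left(-5 + z\right)$)
$q{\left(b,S \right)} = 2 S$ ($q{\left(b,S \right)} = \left(5 \left(-5 + 5\right) + S\right) + S = \left(5 \cdot 0 + S\right) + S = \left(0 + S\right) + S = S + S = 2 S$)
$\left(\left(9 + 10\right) + 0\right) q{\left(0,3 \right)} \left(-36\right) = \left(\left(9 + 10\right) + 0\right) 2 \cdot 3 \left(-36\right) = \left(19 + 0\right) 6 \left(-36\right) = 19 \cdot 6 \left(-36\right) = 114 \left(-36\right) = -4104$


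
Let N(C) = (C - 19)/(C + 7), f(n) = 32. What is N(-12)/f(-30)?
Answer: 31/160 ≈ 0.19375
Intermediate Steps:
N(C) = (-19 + C)/(7 + C)
N(-12)/f(-30) = ((-19 - 12)/(7 - 12))/32 = (-31/(-5))*(1/32) = -⅕*(-31)*(1/32) = (31/5)*(1/32) = 31/160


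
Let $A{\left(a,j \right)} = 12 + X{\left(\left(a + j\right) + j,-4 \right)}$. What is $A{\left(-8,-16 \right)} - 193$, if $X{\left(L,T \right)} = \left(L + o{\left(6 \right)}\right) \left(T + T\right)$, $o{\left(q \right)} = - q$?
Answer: $187$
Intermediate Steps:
$X{\left(L,T \right)} = 2 T \left(-6 + L\right)$ ($X{\left(L,T \right)} = \left(L - 6\right) \left(T + T\right) = \left(L - 6\right) 2 T = \left(-6 + L\right) 2 T = 2 T \left(-6 + L\right)$)
$A{\left(a,j \right)} = 60 - 16 j - 8 a$ ($A{\left(a,j \right)} = 12 + 2 \left(-4\right) \left(-6 + \left(\left(a + j\right) + j\right)\right) = 12 + 2 \left(-4\right) \left(-6 + \left(a + 2 j\right)\right) = 12 + 2 \left(-4\right) \left(-6 + a + 2 j\right) = 12 - \left(-48 + 8 a + 16 j\right) = 60 - 16 j - 8 a$)
$A{\left(-8,-16 \right)} - 193 = \left(60 - -256 - -64\right) - 193 = \left(60 + 256 + 64\right) - 193 = 380 - 193 = 187$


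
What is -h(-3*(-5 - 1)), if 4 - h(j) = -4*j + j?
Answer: -58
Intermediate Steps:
h(j) = 4 + 3*j (h(j) = 4 - (-4*j + j) = 4 - (-3)*j = 4 + 3*j)
-h(-3*(-5 - 1)) = -(4 + 3*(-3*(-5 - 1))) = -(4 + 3*(-3*(-6))) = -(4 + 3*18) = -(4 + 54) = -1*58 = -58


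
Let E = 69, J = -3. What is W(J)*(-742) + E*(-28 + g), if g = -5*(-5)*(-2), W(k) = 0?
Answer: -5382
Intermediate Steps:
g = -50 (g = 25*(-2) = -50)
W(J)*(-742) + E*(-28 + g) = 0*(-742) + 69*(-28 - 50) = 0 + 69*(-78) = 0 - 5382 = -5382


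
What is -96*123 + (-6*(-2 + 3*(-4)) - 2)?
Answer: -11726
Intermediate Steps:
-96*123 + (-6*(-2 + 3*(-4)) - 2) = -11808 + (-6*(-2 - 12) - 2) = -11808 + (-6*(-14) - 2) = -11808 + (84 - 2) = -11808 + 82 = -11726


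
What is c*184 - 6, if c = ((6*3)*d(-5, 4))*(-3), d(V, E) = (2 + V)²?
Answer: -89430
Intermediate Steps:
c = -486 (c = ((6*3)*(2 - 5)²)*(-3) = (18*(-3)²)*(-3) = (18*9)*(-3) = 162*(-3) = -486)
c*184 - 6 = -486*184 - 6 = -89424 - 6 = -89430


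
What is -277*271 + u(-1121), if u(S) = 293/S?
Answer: -84150400/1121 ≈ -75067.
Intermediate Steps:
-277*271 + u(-1121) = -277*271 + 293/(-1121) = -75067 + 293*(-1/1121) = -75067 - 293/1121 = -84150400/1121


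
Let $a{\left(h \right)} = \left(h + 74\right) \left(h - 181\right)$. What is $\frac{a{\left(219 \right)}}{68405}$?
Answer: $\frac{11134}{68405} \approx 0.16277$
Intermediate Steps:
$a{\left(h \right)} = \left(-181 + h\right) \left(74 + h\right)$ ($a{\left(h \right)} = \left(74 + h\right) \left(h - 181\right) = \left(74 + h\right) \left(-181 + h\right) = \left(-181 + h\right) \left(74 + h\right)$)
$\frac{a{\left(219 \right)}}{68405} = \frac{-13394 + 219^{2} - 23433}{68405} = \left(-13394 + 47961 - 23433\right) \frac{1}{68405} = 11134 \cdot \frac{1}{68405} = \frac{11134}{68405}$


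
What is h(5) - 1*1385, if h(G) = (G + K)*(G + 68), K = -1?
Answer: -1093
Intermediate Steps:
h(G) = (-1 + G)*(68 + G) (h(G) = (G - 1)*(G + 68) = (-1 + G)*(68 + G))
h(5) - 1*1385 = (-68 + 5² + 67*5) - 1*1385 = (-68 + 25 + 335) - 1385 = 292 - 1385 = -1093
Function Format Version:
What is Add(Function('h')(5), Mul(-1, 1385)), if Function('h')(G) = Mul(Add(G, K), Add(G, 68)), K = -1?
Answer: -1093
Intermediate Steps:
Function('h')(G) = Mul(Add(-1, G), Add(68, G)) (Function('h')(G) = Mul(Add(G, -1), Add(G, 68)) = Mul(Add(-1, G), Add(68, G)))
Add(Function('h')(5), Mul(-1, 1385)) = Add(Add(-68, Pow(5, 2), Mul(67, 5)), Mul(-1, 1385)) = Add(Add(-68, 25, 335), -1385) = Add(292, -1385) = -1093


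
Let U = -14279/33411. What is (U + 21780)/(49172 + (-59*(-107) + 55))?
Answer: 727677301/1855646940 ≈ 0.39214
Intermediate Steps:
U = -14279/33411 (U = -14279*1/33411 = -14279/33411 ≈ -0.42737)
(U + 21780)/(49172 + (-59*(-107) + 55)) = (-14279/33411 + 21780)/(49172 + (-59*(-107) + 55)) = 727677301/(33411*(49172 + (6313 + 55))) = 727677301/(33411*(49172 + 6368)) = (727677301/33411)/55540 = (727677301/33411)*(1/55540) = 727677301/1855646940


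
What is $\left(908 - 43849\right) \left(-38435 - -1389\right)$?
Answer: $1590792286$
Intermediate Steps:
$\left(908 - 43849\right) \left(-38435 - -1389\right) = - 42941 \left(-38435 + \left(-21 + 1410\right)\right) = - 42941 \left(-38435 + 1389\right) = \left(-42941\right) \left(-37046\right) = 1590792286$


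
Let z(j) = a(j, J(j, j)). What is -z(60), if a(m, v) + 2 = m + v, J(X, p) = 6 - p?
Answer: -4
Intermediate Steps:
a(m, v) = -2 + m + v (a(m, v) = -2 + (m + v) = -2 + m + v)
z(j) = 4 (z(j) = -2 + j + (6 - j) = 4)
-z(60) = -1*4 = -4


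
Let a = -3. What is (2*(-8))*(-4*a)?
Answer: -192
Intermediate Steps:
(2*(-8))*(-4*a) = (2*(-8))*(-4*(-3)) = -16*12 = -192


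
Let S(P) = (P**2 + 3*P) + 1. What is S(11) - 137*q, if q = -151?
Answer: 20842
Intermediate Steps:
S(P) = 1 + P**2 + 3*P
S(11) - 137*q = (1 + 11**2 + 3*11) - 137*(-151) = (1 + 121 + 33) + 20687 = 155 + 20687 = 20842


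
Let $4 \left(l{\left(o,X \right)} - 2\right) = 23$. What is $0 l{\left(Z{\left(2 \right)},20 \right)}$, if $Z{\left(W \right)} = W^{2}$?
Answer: $0$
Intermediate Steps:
$l{\left(o,X \right)} = \frac{31}{4}$ ($l{\left(o,X \right)} = 2 + \frac{1}{4} \cdot 23 = 2 + \frac{23}{4} = \frac{31}{4}$)
$0 l{\left(Z{\left(2 \right)},20 \right)} = 0 \cdot \frac{31}{4} = 0$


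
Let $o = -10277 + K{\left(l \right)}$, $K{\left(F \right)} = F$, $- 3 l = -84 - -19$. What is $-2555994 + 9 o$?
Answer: $-2648292$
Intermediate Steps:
$l = \frac{65}{3}$ ($l = - \frac{-84 - -19}{3} = - \frac{-84 + 19}{3} = \left(- \frac{1}{3}\right) \left(-65\right) = \frac{65}{3} \approx 21.667$)
$o = - \frac{30766}{3}$ ($o = -10277 + \frac{65}{3} = - \frac{30766}{3} \approx -10255.0$)
$-2555994 + 9 o = -2555994 + 9 \left(- \frac{30766}{3}\right) = -2555994 - 92298 = -2648292$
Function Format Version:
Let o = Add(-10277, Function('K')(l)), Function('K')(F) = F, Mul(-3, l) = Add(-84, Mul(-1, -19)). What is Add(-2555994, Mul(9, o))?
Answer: -2648292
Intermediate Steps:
l = Rational(65, 3) (l = Mul(Rational(-1, 3), Add(-84, Mul(-1, -19))) = Mul(Rational(-1, 3), Add(-84, 19)) = Mul(Rational(-1, 3), -65) = Rational(65, 3) ≈ 21.667)
o = Rational(-30766, 3) (o = Add(-10277, Rational(65, 3)) = Rational(-30766, 3) ≈ -10255.)
Add(-2555994, Mul(9, o)) = Add(-2555994, Mul(9, Rational(-30766, 3))) = Add(-2555994, -92298) = -2648292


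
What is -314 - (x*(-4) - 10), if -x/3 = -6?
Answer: -232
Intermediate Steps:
x = 18 (x = -3*(-6) = 18)
-314 - (x*(-4) - 10) = -314 - (18*(-4) - 10) = -314 - (-72 - 10) = -314 - 1*(-82) = -314 + 82 = -232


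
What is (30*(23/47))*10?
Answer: 6900/47 ≈ 146.81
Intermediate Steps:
(30*(23/47))*10 = (690/47)*10 = 6900/47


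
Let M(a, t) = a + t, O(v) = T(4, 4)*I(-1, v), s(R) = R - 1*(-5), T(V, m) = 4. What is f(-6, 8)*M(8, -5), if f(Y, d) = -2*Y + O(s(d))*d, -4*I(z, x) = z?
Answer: 60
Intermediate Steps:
I(z, x) = -z/4
s(R) = 5 + R (s(R) = R + 5 = 5 + R)
O(v) = 1 (O(v) = 4*(-¼*(-1)) = 4*(¼) = 1)
f(Y, d) = d - 2*Y (f(Y, d) = -2*Y + 1*d = -2*Y + d = d - 2*Y)
f(-6, 8)*M(8, -5) = (8 - 2*(-6))*(8 - 5) = (8 + 12)*3 = 20*3 = 60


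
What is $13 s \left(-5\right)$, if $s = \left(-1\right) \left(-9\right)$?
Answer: $-585$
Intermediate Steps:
$s = 9$
$13 s \left(-5\right) = 13 \cdot 9 \left(-5\right) = 117 \left(-5\right) = -585$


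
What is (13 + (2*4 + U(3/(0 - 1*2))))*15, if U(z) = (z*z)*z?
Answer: 2115/8 ≈ 264.38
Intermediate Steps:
U(z) = z³ (U(z) = z²*z = z³)
(13 + (2*4 + U(3/(0 - 1*2))))*15 = (13 + (2*4 + (3/(0 - 1*2))³))*15 = (13 + (8 + (3/(0 - 2))³))*15 = (13 + (8 + (3/(-2))³))*15 = (13 + (8 + (3*(-½))³))*15 = (13 + (8 + (-3/2)³))*15 = (13 + (8 - 27/8))*15 = (13 + 37/8)*15 = (141/8)*15 = 2115/8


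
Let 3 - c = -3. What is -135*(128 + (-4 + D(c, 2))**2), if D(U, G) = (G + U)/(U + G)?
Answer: -18495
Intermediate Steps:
c = 6 (c = 3 - 1*(-3) = 3 + 3 = 6)
D(U, G) = 1 (D(U, G) = (G + U)/(G + U) = 1)
-135*(128 + (-4 + D(c, 2))**2) = -135*(128 + (-4 + 1)**2) = -135*(128 + (-3)**2) = -135*(128 + 9) = -135*137 = -18495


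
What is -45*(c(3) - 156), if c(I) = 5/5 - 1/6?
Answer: 13965/2 ≈ 6982.5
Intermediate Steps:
c(I) = ⅚ (c(I) = 5*(⅕) - 1*⅙ = 1 - ⅙ = ⅚)
-45*(c(3) - 156) = -45*(⅚ - 156) = -45*(-931/6) = 13965/2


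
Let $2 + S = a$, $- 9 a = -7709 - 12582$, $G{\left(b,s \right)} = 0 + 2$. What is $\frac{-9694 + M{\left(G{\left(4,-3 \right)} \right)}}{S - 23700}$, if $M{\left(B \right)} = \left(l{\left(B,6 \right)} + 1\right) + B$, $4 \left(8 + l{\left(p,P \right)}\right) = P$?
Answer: $\frac{174555}{386054} \approx 0.45215$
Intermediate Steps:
$l{\left(p,P \right)} = -8 + \frac{P}{4}$
$G{\left(b,s \right)} = 2$
$a = \frac{20291}{9}$ ($a = - \frac{-7709 - 12582}{9} = \left(- \frac{1}{9}\right) \left(-20291\right) = \frac{20291}{9} \approx 2254.6$)
$S = \frac{20273}{9}$ ($S = -2 + \frac{20291}{9} = \frac{20273}{9} \approx 2252.6$)
$M{\left(B \right)} = - \frac{11}{2} + B$ ($M{\left(B \right)} = \left(\left(-8 + \frac{1}{4} \cdot 6\right) + 1\right) + B = \left(\left(-8 + \frac{3}{2}\right) + 1\right) + B = \left(- \frac{13}{2} + 1\right) + B = - \frac{11}{2} + B$)
$\frac{-9694 + M{\left(G{\left(4,-3 \right)} \right)}}{S - 23700} = \frac{-9694 + \left(- \frac{11}{2} + 2\right)}{\frac{20273}{9} - 23700} = \frac{-9694 - \frac{7}{2}}{- \frac{193027}{9}} = \left(- \frac{19395}{2}\right) \left(- \frac{9}{193027}\right) = \frac{174555}{386054}$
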